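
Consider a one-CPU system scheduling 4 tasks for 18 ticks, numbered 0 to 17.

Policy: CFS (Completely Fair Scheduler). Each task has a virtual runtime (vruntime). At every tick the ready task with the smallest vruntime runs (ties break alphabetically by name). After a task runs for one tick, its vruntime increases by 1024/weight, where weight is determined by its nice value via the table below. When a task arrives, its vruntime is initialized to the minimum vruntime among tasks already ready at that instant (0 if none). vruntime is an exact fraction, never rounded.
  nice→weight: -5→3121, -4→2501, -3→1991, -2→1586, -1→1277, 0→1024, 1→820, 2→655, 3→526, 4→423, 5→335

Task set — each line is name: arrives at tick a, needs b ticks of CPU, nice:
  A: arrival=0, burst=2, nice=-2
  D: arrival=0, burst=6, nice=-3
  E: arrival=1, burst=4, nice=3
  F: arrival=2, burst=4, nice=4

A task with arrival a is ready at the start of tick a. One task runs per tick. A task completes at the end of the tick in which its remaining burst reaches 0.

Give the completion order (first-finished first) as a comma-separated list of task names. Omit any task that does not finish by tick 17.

t=0: vr[A=0 D=0] → run A
t=1: vr[A=512/793 D=0 E=0] → run D
t=2: vr[A=512/793 D=1024/1991 E=0 F=0] → run E
t=3: vr[A=512/793 D=1024/1991 E=512/263 F=0] → run F
t=4: vr[A=512/793 D=1024/1991 E=512/263 F=1024/423] → run D
t=5: vr[A=512/793 D=2048/1991 E=512/263 F=1024/423] → run A
t=6: vr[D=2048/1991 E=512/263 F=1024/423] → run D
t=7: vr[D=3072/1991 E=512/263 F=1024/423] → run D
t=8: vr[D=4096/1991 E=512/263 F=1024/423] → run E
t=9: vr[D=4096/1991 E=1024/263 F=1024/423] → run D
t=10: vr[D=5120/1991 E=1024/263 F=1024/423] → run F
t=11: vr[D=5120/1991 E=1024/263 F=2048/423] → run D
t=12: vr[E=1024/263 F=2048/423] → run E
t=13: vr[E=1536/263 F=2048/423] → run F
t=14: vr[E=1536/263 F=1024/141] → run E
t=15: vr[F=1024/141] → run F
t=16: (idle)
t=17: (idle)

completion order = A, D, E, F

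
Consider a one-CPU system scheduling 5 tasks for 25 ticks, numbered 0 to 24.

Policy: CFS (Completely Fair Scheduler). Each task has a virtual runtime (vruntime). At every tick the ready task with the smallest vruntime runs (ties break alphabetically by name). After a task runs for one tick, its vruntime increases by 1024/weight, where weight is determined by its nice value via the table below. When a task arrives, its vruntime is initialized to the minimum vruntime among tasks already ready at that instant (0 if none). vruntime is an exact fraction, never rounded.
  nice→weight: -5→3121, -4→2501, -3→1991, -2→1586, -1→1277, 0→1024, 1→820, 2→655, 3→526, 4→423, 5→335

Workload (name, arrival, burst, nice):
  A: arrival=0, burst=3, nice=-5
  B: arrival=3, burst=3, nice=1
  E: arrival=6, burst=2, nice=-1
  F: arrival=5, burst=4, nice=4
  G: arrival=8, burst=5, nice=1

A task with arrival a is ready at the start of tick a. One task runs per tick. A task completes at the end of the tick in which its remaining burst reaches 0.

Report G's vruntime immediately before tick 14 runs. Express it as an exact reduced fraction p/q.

vruntime(G, start of tick 14) = 2171392/261785

t=0: vr[A=0] → run A
t=1: vr[A=1024/3121] → run A
t=2: vr[A=2048/3121] → run A
t=3: vr[B=0] → run B
t=4: vr[B=256/205] → run B
t=5: vr[B=512/205 F=512/205] → run B
t=6: vr[E=512/205 F=512/205] → run E
t=7: vr[E=863744/261785 F=512/205] → run F
t=8: vr[E=863744/261785 F=426496/86715 G=863744/261785] → run E
t=9: vr[F=426496/86715 G=863744/261785] → run G
t=10: vr[F=426496/86715 G=1190656/261785] → run G
t=11: vr[F=426496/86715 G=1517568/261785] → run F
t=12: vr[F=636416/86715 G=1517568/261785] → run G
t=13: vr[F=636416/86715 G=368896/52357] → run G
t=14: vr[F=636416/86715 G=2171392/261785] → run F
t=15: vr[F=282112/28905 G=2171392/261785] → run G
t=16: vr[F=282112/28905] → run F
t=17: (idle)
t=18: (idle)
t=19: (idle)
t=20: (idle)
t=21: (idle)
t=22: (idle)
t=23: (idle)
t=24: (idle)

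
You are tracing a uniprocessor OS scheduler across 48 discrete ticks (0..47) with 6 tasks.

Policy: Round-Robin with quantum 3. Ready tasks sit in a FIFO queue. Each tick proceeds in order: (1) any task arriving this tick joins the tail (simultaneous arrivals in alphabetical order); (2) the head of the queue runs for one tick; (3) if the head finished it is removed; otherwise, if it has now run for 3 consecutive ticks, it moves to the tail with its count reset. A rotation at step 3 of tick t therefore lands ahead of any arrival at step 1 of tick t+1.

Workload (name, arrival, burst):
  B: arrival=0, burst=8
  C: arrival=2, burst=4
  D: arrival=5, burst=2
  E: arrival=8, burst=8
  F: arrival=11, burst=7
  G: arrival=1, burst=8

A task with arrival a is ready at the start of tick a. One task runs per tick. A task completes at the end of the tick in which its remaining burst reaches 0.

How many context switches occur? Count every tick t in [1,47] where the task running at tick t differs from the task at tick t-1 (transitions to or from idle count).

context switches = 15

t=0: queue=[B] q_used=0 → run B
t=1: queue=[B,G] q_used=1 → run B
t=2: queue=[B,G,C] q_used=2 → run B
t=3: queue=[G,C,B] q_used=0 → run G
t=4: queue=[G,C,B] q_used=1 → run G
t=5: queue=[G,C,B,D] q_used=2 → run G
t=6: queue=[C,B,D,G] q_used=0 → run C
t=7: queue=[C,B,D,G] q_used=1 → run C
t=8: queue=[C,B,D,G,E] q_used=2 → run C
t=9: queue=[B,D,G,E,C] q_used=0 → run B
t=10: queue=[B,D,G,E,C] q_used=1 → run B
t=11: queue=[B,D,G,E,C,F] q_used=2 → run B
t=12: queue=[D,G,E,C,F,B] q_used=0 → run D
t=13: queue=[D,G,E,C,F,B] q_used=1 → run D
t=14: queue=[G,E,C,F,B] q_used=0 → run G
t=15: queue=[G,E,C,F,B] q_used=1 → run G
t=16: queue=[G,E,C,F,B] q_used=2 → run G
t=17: queue=[E,C,F,B,G] q_used=0 → run E
t=18: queue=[E,C,F,B,G] q_used=1 → run E
t=19: queue=[E,C,F,B,G] q_used=2 → run E
t=20: queue=[C,F,B,G,E] q_used=0 → run C
t=21: queue=[F,B,G,E] q_used=0 → run F
t=22: queue=[F,B,G,E] q_used=1 → run F
t=23: queue=[F,B,G,E] q_used=2 → run F
t=24: queue=[B,G,E,F] q_used=0 → run B
t=25: queue=[B,G,E,F] q_used=1 → run B
t=26: queue=[G,E,F] q_used=0 → run G
t=27: queue=[G,E,F] q_used=1 → run G
t=28: queue=[E,F] q_used=0 → run E
t=29: queue=[E,F] q_used=1 → run E
t=30: queue=[E,F] q_used=2 → run E
t=31: queue=[F,E] q_used=0 → run F
t=32: queue=[F,E] q_used=1 → run F
t=33: queue=[F,E] q_used=2 → run F
t=34: queue=[E,F] q_used=0 → run E
t=35: queue=[E,F] q_used=1 → run E
t=36: queue=[F] q_used=0 → run F
t=37: (idle)
t=38: (idle)
t=39: (idle)
t=40: (idle)
t=41: (idle)
t=42: (idle)
t=43: (idle)
t=44: (idle)
t=45: (idle)
t=46: (idle)
t=47: (idle)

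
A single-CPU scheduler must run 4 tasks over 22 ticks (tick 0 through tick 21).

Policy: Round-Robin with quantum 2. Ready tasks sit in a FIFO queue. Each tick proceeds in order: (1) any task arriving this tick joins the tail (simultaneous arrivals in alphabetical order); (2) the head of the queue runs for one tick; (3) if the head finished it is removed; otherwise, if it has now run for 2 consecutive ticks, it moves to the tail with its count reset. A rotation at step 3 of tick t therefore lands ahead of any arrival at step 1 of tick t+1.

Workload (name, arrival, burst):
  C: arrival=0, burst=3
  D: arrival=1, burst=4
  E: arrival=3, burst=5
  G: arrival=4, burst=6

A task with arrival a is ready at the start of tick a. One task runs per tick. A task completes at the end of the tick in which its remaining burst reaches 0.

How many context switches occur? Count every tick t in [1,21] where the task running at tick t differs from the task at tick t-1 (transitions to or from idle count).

context switches = 10

t=0: queue=[C] q_used=0 → run C
t=1: queue=[C,D] q_used=1 → run C
t=2: queue=[D,C] q_used=0 → run D
t=3: queue=[D,C,E] q_used=1 → run D
t=4: queue=[C,E,D,G] q_used=0 → run C
t=5: queue=[E,D,G] q_used=0 → run E
t=6: queue=[E,D,G] q_used=1 → run E
t=7: queue=[D,G,E] q_used=0 → run D
t=8: queue=[D,G,E] q_used=1 → run D
t=9: queue=[G,E] q_used=0 → run G
t=10: queue=[G,E] q_used=1 → run G
t=11: queue=[E,G] q_used=0 → run E
t=12: queue=[E,G] q_used=1 → run E
t=13: queue=[G,E] q_used=0 → run G
t=14: queue=[G,E] q_used=1 → run G
t=15: queue=[E,G] q_used=0 → run E
t=16: queue=[G] q_used=0 → run G
t=17: queue=[G] q_used=1 → run G
t=18: (idle)
t=19: (idle)
t=20: (idle)
t=21: (idle)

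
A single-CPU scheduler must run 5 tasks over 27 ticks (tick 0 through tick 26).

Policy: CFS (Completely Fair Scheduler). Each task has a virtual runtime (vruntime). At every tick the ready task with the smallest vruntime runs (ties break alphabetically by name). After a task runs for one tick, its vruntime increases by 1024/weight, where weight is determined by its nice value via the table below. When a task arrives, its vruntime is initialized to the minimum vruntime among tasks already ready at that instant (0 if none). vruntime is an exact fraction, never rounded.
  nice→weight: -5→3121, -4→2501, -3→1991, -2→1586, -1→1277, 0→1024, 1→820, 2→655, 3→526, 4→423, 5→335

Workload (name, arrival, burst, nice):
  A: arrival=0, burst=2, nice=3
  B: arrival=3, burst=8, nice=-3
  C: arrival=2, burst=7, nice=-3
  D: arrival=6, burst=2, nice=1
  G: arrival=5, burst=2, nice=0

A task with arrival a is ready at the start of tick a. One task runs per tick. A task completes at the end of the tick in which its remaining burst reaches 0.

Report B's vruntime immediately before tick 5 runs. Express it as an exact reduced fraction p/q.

t=0: vr[A=0] → run A
t=1: vr[A=512/263] → run A
t=2: vr[C=0] → run C
t=3: vr[B=1024/1991 C=1024/1991] → run B
t=4: vr[B=2048/1991 C=1024/1991] → run C
t=5: vr[B=2048/1991 C=2048/1991 G=2048/1991] → run B
t=6: vr[B=3072/1991 C=2048/1991 D=2048/1991 G=2048/1991] → run C
t=7: vr[B=3072/1991 C=3072/1991 D=2048/1991 G=2048/1991] → run D
t=8: vr[B=3072/1991 C=3072/1991 D=929536/408155 G=2048/1991] → run G
t=9: vr[B=3072/1991 C=3072/1991 D=929536/408155 G=4039/1991] → run B
t=10: vr[B=4096/1991 C=3072/1991 D=929536/408155 G=4039/1991] → run C
t=11: vr[B=4096/1991 C=4096/1991 D=929536/408155 G=4039/1991] → run G
t=12: vr[B=4096/1991 C=4096/1991 D=929536/408155] → run B
t=13: vr[B=5120/1991 C=4096/1991 D=929536/408155] → run C
t=14: vr[B=5120/1991 C=5120/1991 D=929536/408155] → run D
t=15: vr[B=5120/1991 C=5120/1991] → run B
t=16: vr[B=6144/1991 C=5120/1991] → run C
t=17: vr[B=6144/1991 C=6144/1991] → run B
t=18: vr[B=7168/1991 C=6144/1991] → run C
t=19: vr[B=7168/1991] → run B
t=20: vr[B=8192/1991] → run B
t=21: (idle)
t=22: (idle)
t=23: (idle)
t=24: (idle)
t=25: (idle)
t=26: (idle)

vruntime(B, start of tick 5) = 2048/1991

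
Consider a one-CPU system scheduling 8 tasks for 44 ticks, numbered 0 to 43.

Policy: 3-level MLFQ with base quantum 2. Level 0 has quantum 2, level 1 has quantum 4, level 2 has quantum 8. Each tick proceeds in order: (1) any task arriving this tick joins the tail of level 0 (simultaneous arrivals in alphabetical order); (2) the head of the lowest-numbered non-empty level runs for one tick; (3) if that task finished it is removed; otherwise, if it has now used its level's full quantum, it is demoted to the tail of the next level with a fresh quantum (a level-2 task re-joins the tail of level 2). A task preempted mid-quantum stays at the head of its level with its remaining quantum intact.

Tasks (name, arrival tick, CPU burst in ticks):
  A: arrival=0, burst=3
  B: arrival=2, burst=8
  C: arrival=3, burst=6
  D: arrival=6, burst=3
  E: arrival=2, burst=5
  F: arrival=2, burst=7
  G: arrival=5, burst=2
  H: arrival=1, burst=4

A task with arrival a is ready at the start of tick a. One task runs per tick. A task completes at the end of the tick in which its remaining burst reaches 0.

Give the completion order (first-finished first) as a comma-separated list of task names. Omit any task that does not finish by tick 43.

completion order = G, A, H, E, C, D, B, F

t=0: L0/L1/L2 = A/-/- → run A
t=1: L0/L1/L2 = AH/-/- → run A
t=2: L0/L1/L2 = HBEF/A/- → run H
t=3: L0/L1/L2 = HBEFC/A/- → run H
t=4: L0/L1/L2 = BEFC/AH/- → run B
t=5: L0/L1/L2 = BEFCG/AH/- → run B
t=6: L0/L1/L2 = EFCGD/AHB/- → run E
t=7: L0/L1/L2 = EFCGD/AHB/- → run E
t=8: L0/L1/L2 = FCGD/AHBE/- → run F
t=9: L0/L1/L2 = FCGD/AHBE/- → run F
t=10: L0/L1/L2 = CGD/AHBEF/- → run C
t=11: L0/L1/L2 = CGD/AHBEF/- → run C
t=12: L0/L1/L2 = GD/AHBEFC/- → run G
t=13: L0/L1/L2 = GD/AHBEFC/- → run G
t=14: L0/L1/L2 = D/AHBEFC/- → run D
t=15: L0/L1/L2 = D/AHBEFC/- → run D
t=16: L0/L1/L2 = -/AHBEFCD/- → run A
t=17: L0/L1/L2 = -/HBEFCD/- → run H
t=18: L0/L1/L2 = -/HBEFCD/- → run H
t=19: L0/L1/L2 = -/BEFCD/- → run B
t=20: L0/L1/L2 = -/BEFCD/- → run B
t=21: L0/L1/L2 = -/BEFCD/- → run B
t=22: L0/L1/L2 = -/BEFCD/- → run B
t=23: L0/L1/L2 = -/EFCD/B → run E
t=24: L0/L1/L2 = -/EFCD/B → run E
t=25: L0/L1/L2 = -/EFCD/B → run E
t=26: L0/L1/L2 = -/FCD/B → run F
t=27: L0/L1/L2 = -/FCD/B → run F
t=28: L0/L1/L2 = -/FCD/B → run F
t=29: L0/L1/L2 = -/FCD/B → run F
t=30: L0/L1/L2 = -/CD/BF → run C
t=31: L0/L1/L2 = -/CD/BF → run C
t=32: L0/L1/L2 = -/CD/BF → run C
t=33: L0/L1/L2 = -/CD/BF → run C
t=34: L0/L1/L2 = -/D/BF → run D
t=35: L0/L1/L2 = -/-/BF → run B
t=36: L0/L1/L2 = -/-/BF → run B
t=37: L0/L1/L2 = -/-/F → run F
t=38: (idle)
t=39: (idle)
t=40: (idle)
t=41: (idle)
t=42: (idle)
t=43: (idle)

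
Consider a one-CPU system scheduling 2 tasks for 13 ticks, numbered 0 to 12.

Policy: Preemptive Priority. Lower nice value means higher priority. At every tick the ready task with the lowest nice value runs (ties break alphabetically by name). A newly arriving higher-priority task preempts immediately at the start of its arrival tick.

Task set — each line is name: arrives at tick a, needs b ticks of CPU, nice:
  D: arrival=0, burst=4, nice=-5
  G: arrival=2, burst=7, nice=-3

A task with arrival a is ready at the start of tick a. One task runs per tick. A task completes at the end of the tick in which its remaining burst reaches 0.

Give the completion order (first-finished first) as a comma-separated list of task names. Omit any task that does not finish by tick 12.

t=0: ready={D} → run D
t=1: ready={D} → run D
t=2: ready={D,G} → run D
t=3: ready={D,G} → run D
t=4: ready={G} → run G
t=5: ready={G} → run G
t=6: ready={G} → run G
t=7: ready={G} → run G
t=8: ready={G} → run G
t=9: ready={G} → run G
t=10: ready={G} → run G
t=11: (idle)
t=12: (idle)

completion order = D, G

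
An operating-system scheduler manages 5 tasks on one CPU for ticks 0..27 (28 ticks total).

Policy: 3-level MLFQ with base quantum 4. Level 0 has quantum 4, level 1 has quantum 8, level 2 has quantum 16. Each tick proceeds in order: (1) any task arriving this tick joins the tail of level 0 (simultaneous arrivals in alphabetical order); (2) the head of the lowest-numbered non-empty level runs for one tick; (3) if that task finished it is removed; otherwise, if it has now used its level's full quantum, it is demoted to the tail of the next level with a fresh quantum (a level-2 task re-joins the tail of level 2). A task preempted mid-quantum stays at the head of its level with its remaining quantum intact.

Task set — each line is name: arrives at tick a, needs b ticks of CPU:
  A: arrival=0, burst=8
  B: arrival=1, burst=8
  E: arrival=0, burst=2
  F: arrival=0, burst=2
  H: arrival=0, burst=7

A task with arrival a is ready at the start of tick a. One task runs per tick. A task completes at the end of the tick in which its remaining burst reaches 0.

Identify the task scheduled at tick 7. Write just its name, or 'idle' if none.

running at tick 7 = F

t=0: L0/L1/L2 = AEFH/-/- → run A
t=1: L0/L1/L2 = AEFHB/-/- → run A
t=2: L0/L1/L2 = AEFHB/-/- → run A
t=3: L0/L1/L2 = AEFHB/-/- → run A
t=4: L0/L1/L2 = EFHB/A/- → run E
t=5: L0/L1/L2 = EFHB/A/- → run E
t=6: L0/L1/L2 = FHB/A/- → run F
t=7: L0/L1/L2 = FHB/A/- → run F
t=8: L0/L1/L2 = HB/A/- → run H
t=9: L0/L1/L2 = HB/A/- → run H
t=10: L0/L1/L2 = HB/A/- → run H
t=11: L0/L1/L2 = HB/A/- → run H
t=12: L0/L1/L2 = B/AH/- → run B
t=13: L0/L1/L2 = B/AH/- → run B
t=14: L0/L1/L2 = B/AH/- → run B
t=15: L0/L1/L2 = B/AH/- → run B
t=16: L0/L1/L2 = -/AHB/- → run A
t=17: L0/L1/L2 = -/AHB/- → run A
t=18: L0/L1/L2 = -/AHB/- → run A
t=19: L0/L1/L2 = -/AHB/- → run A
t=20: L0/L1/L2 = -/HB/- → run H
t=21: L0/L1/L2 = -/HB/- → run H
t=22: L0/L1/L2 = -/HB/- → run H
t=23: L0/L1/L2 = -/B/- → run B
t=24: L0/L1/L2 = -/B/- → run B
t=25: L0/L1/L2 = -/B/- → run B
t=26: L0/L1/L2 = -/B/- → run B
t=27: (idle)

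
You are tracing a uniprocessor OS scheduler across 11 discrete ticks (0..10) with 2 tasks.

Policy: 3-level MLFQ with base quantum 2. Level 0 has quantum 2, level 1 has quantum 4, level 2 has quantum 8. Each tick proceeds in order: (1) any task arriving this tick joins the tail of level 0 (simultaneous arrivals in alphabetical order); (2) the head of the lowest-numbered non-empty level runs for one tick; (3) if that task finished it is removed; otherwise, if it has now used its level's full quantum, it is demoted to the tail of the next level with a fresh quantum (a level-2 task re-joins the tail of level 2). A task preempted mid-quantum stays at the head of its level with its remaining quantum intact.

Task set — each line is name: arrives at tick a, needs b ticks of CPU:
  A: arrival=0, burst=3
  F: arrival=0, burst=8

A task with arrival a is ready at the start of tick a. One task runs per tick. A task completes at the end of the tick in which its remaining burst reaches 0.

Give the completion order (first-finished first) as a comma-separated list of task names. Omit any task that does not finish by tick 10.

completion order = A, F

t=0: L0/L1/L2 = AF/-/- → run A
t=1: L0/L1/L2 = AF/-/- → run A
t=2: L0/L1/L2 = F/A/- → run F
t=3: L0/L1/L2 = F/A/- → run F
t=4: L0/L1/L2 = -/AF/- → run A
t=5: L0/L1/L2 = -/F/- → run F
t=6: L0/L1/L2 = -/F/- → run F
t=7: L0/L1/L2 = -/F/- → run F
t=8: L0/L1/L2 = -/F/- → run F
t=9: L0/L1/L2 = -/-/F → run F
t=10: L0/L1/L2 = -/-/F → run F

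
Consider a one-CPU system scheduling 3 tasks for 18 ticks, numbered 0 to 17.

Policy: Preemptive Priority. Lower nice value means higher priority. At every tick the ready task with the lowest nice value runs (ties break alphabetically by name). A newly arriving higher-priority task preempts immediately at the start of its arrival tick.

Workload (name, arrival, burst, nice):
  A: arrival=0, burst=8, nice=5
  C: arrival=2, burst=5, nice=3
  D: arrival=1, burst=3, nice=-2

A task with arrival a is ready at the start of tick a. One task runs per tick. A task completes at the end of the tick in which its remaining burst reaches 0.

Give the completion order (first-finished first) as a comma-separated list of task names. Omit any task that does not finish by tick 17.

completion order = D, C, A

t=0: ready={A} → run A
t=1: ready={A,D} → run D
t=2: ready={A,C,D} → run D
t=3: ready={A,C,D} → run D
t=4: ready={A,C} → run C
t=5: ready={A,C} → run C
t=6: ready={A,C} → run C
t=7: ready={A,C} → run C
t=8: ready={A,C} → run C
t=9: ready={A} → run A
t=10: ready={A} → run A
t=11: ready={A} → run A
t=12: ready={A} → run A
t=13: ready={A} → run A
t=14: ready={A} → run A
t=15: ready={A} → run A
t=16: (idle)
t=17: (idle)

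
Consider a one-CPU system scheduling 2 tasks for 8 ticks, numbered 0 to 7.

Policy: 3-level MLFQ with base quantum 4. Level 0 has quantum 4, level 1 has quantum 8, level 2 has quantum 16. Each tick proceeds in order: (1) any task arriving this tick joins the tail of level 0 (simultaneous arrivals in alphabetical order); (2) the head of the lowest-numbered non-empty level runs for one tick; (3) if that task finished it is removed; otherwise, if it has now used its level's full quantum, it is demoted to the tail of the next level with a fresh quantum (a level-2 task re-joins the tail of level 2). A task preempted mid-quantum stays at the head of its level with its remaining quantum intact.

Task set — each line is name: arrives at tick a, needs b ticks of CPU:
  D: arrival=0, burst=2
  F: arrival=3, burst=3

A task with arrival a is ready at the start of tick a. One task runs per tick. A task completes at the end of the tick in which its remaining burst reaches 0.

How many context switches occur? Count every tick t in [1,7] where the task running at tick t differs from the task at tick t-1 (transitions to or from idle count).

context switches = 3

t=0: L0/L1/L2 = D/-/- → run D
t=1: L0/L1/L2 = D/-/- → run D
t=2: (idle)
t=3: L0/L1/L2 = F/-/- → run F
t=4: L0/L1/L2 = F/-/- → run F
t=5: L0/L1/L2 = F/-/- → run F
t=6: (idle)
t=7: (idle)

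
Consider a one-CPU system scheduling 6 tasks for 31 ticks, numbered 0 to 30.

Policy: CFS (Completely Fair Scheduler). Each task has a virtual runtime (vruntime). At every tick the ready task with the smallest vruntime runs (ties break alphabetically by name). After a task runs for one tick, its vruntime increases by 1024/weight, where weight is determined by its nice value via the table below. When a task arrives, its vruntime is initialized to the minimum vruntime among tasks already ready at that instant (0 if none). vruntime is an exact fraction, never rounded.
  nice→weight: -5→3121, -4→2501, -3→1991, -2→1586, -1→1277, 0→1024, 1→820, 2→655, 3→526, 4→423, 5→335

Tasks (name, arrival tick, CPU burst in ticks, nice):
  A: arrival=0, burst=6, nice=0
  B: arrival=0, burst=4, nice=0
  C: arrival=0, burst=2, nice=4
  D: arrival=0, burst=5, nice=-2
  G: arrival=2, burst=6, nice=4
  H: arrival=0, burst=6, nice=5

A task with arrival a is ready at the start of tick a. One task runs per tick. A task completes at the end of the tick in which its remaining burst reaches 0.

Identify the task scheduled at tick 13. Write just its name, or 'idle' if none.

running at tick 13 = C

t=0: vr[A=0 B=0 C=0 D=0 H=0] → run A
t=1: vr[A=1 B=0 C=0 D=0 H=0] → run B
t=2: vr[A=1 B=1 C=0 D=0 G=0 H=0] → run C
t=3: vr[A=1 B=1 C=1024/423 D=0 G=0 H=0] → run D
t=4: vr[A=1 B=1 C=1024/423 D=512/793 G=0 H=0] → run G
t=5: vr[A=1 B=1 C=1024/423 D=512/793 G=1024/423 H=0] → run H
t=6: vr[A=1 B=1 C=1024/423 D=512/793 G=1024/423 H=1024/335] → run D
t=7: vr[A=1 B=1 C=1024/423 D=1024/793 G=1024/423 H=1024/335] → run A
t=8: vr[A=2 B=1 C=1024/423 D=1024/793 G=1024/423 H=1024/335] → run B
t=9: vr[A=2 B=2 C=1024/423 D=1024/793 G=1024/423 H=1024/335] → run D
t=10: vr[A=2 B=2 C=1024/423 D=1536/793 G=1024/423 H=1024/335] → run D
t=11: vr[A=2 B=2 C=1024/423 D=2048/793 G=1024/423 H=1024/335] → run A
t=12: vr[A=3 B=2 C=1024/423 D=2048/793 G=1024/423 H=1024/335] → run B
t=13: vr[A=3 B=3 C=1024/423 D=2048/793 G=1024/423 H=1024/335] → run C
t=14: vr[A=3 B=3 D=2048/793 G=1024/423 H=1024/335] → run G
t=15: vr[A=3 B=3 D=2048/793 G=2048/423 H=1024/335] → run D
t=16: vr[A=3 B=3 G=2048/423 H=1024/335] → run A
t=17: vr[A=4 B=3 G=2048/423 H=1024/335] → run B
t=18: vr[A=4 G=2048/423 H=1024/335] → run H
t=19: vr[A=4 G=2048/423 H=2048/335] → run A
t=20: vr[A=5 G=2048/423 H=2048/335] → run G
t=21: vr[A=5 G=1024/141 H=2048/335] → run A
t=22: vr[G=1024/141 H=2048/335] → run H
t=23: vr[G=1024/141 H=3072/335] → run G
t=24: vr[G=4096/423 H=3072/335] → run H
t=25: vr[G=4096/423 H=4096/335] → run G
t=26: vr[G=5120/423 H=4096/335] → run G
t=27: vr[H=4096/335] → run H
t=28: vr[H=1024/67] → run H
t=29: (idle)
t=30: (idle)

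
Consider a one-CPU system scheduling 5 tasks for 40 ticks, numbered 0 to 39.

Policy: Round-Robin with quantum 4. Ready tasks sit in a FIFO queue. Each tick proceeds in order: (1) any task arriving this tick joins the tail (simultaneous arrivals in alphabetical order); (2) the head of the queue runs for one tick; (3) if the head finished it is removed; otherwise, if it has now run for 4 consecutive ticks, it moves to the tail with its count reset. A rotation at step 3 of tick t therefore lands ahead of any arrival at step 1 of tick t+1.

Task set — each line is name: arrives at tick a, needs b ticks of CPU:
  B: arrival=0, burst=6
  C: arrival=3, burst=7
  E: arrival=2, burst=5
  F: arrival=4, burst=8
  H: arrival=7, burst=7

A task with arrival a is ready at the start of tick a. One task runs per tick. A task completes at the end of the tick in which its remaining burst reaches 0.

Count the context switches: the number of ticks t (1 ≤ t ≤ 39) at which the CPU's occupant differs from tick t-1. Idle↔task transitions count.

context switches = 10

t=0: queue=[B] q_used=0 → run B
t=1: queue=[B] q_used=1 → run B
t=2: queue=[B,E] q_used=2 → run B
t=3: queue=[B,E,C] q_used=3 → run B
t=4: queue=[E,C,B,F] q_used=0 → run E
t=5: queue=[E,C,B,F] q_used=1 → run E
t=6: queue=[E,C,B,F] q_used=2 → run E
t=7: queue=[E,C,B,F,H] q_used=3 → run E
t=8: queue=[C,B,F,H,E] q_used=0 → run C
t=9: queue=[C,B,F,H,E] q_used=1 → run C
t=10: queue=[C,B,F,H,E] q_used=2 → run C
t=11: queue=[C,B,F,H,E] q_used=3 → run C
t=12: queue=[B,F,H,E,C] q_used=0 → run B
t=13: queue=[B,F,H,E,C] q_used=1 → run B
t=14: queue=[F,H,E,C] q_used=0 → run F
t=15: queue=[F,H,E,C] q_used=1 → run F
t=16: queue=[F,H,E,C] q_used=2 → run F
t=17: queue=[F,H,E,C] q_used=3 → run F
t=18: queue=[H,E,C,F] q_used=0 → run H
t=19: queue=[H,E,C,F] q_used=1 → run H
t=20: queue=[H,E,C,F] q_used=2 → run H
t=21: queue=[H,E,C,F] q_used=3 → run H
t=22: queue=[E,C,F,H] q_used=0 → run E
t=23: queue=[C,F,H] q_used=0 → run C
t=24: queue=[C,F,H] q_used=1 → run C
t=25: queue=[C,F,H] q_used=2 → run C
t=26: queue=[F,H] q_used=0 → run F
t=27: queue=[F,H] q_used=1 → run F
t=28: queue=[F,H] q_used=2 → run F
t=29: queue=[F,H] q_used=3 → run F
t=30: queue=[H] q_used=0 → run H
t=31: queue=[H] q_used=1 → run H
t=32: queue=[H] q_used=2 → run H
t=33: (idle)
t=34: (idle)
t=35: (idle)
t=36: (idle)
t=37: (idle)
t=38: (idle)
t=39: (idle)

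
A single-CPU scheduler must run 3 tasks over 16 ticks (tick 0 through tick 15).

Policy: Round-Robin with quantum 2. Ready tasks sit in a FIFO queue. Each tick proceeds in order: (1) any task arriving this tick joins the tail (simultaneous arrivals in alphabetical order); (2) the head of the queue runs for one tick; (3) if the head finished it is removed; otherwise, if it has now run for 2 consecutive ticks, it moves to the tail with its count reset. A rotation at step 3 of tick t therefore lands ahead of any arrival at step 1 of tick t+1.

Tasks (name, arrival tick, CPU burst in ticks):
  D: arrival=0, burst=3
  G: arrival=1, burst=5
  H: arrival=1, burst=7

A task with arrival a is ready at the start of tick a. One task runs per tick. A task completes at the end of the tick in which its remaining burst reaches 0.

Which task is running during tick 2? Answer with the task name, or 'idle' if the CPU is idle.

running at tick 2 = G

t=0: queue=[D] q_used=0 → run D
t=1: queue=[D,G,H] q_used=1 → run D
t=2: queue=[G,H,D] q_used=0 → run G
t=3: queue=[G,H,D] q_used=1 → run G
t=4: queue=[H,D,G] q_used=0 → run H
t=5: queue=[H,D,G] q_used=1 → run H
t=6: queue=[D,G,H] q_used=0 → run D
t=7: queue=[G,H] q_used=0 → run G
t=8: queue=[G,H] q_used=1 → run G
t=9: queue=[H,G] q_used=0 → run H
t=10: queue=[H,G] q_used=1 → run H
t=11: queue=[G,H] q_used=0 → run G
t=12: queue=[H] q_used=0 → run H
t=13: queue=[H] q_used=1 → run H
t=14: queue=[H] q_used=0 → run H
t=15: (idle)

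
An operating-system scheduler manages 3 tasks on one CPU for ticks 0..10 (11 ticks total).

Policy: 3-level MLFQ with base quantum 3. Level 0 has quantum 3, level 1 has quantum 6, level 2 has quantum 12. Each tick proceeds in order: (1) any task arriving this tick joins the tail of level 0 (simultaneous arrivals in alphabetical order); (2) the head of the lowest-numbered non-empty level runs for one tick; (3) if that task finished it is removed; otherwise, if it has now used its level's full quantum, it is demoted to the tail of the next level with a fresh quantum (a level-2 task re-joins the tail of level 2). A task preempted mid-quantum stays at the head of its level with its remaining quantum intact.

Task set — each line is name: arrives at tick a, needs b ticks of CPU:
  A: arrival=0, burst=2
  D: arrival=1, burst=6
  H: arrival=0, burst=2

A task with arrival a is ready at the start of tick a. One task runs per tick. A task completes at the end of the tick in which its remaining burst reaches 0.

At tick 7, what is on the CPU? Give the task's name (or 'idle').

running at tick 7 = D

t=0: L0/L1/L2 = AH/-/- → run A
t=1: L0/L1/L2 = AHD/-/- → run A
t=2: L0/L1/L2 = HD/-/- → run H
t=3: L0/L1/L2 = HD/-/- → run H
t=4: L0/L1/L2 = D/-/- → run D
t=5: L0/L1/L2 = D/-/- → run D
t=6: L0/L1/L2 = D/-/- → run D
t=7: L0/L1/L2 = -/D/- → run D
t=8: L0/L1/L2 = -/D/- → run D
t=9: L0/L1/L2 = -/D/- → run D
t=10: (idle)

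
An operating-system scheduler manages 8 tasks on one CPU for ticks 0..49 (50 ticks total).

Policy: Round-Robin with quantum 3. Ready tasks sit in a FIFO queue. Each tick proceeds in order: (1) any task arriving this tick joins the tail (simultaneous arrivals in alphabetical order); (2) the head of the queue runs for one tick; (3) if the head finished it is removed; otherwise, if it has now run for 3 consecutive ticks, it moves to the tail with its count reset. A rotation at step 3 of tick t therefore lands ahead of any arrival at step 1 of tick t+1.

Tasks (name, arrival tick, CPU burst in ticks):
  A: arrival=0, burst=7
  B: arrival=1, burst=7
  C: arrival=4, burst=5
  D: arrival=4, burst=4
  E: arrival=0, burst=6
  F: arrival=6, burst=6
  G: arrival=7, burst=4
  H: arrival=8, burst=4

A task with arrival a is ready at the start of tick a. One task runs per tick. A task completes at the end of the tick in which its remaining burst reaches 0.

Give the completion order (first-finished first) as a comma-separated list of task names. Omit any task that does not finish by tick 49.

completion order = E, A, C, D, F, G, H, B

t=0: queue=[A,E] q_used=0 → run A
t=1: queue=[A,E,B] q_used=1 → run A
t=2: queue=[A,E,B] q_used=2 → run A
t=3: queue=[E,B,A] q_used=0 → run E
t=4: queue=[E,B,A,C,D] q_used=1 → run E
t=5: queue=[E,B,A,C,D] q_used=2 → run E
t=6: queue=[B,A,C,D,E,F] q_used=0 → run B
t=7: queue=[B,A,C,D,E,F,G] q_used=1 → run B
t=8: queue=[B,A,C,D,E,F,G,H] q_used=2 → run B
t=9: queue=[A,C,D,E,F,G,H,B] q_used=0 → run A
t=10: queue=[A,C,D,E,F,G,H,B] q_used=1 → run A
t=11: queue=[A,C,D,E,F,G,H,B] q_used=2 → run A
t=12: queue=[C,D,E,F,G,H,B,A] q_used=0 → run C
t=13: queue=[C,D,E,F,G,H,B,A] q_used=1 → run C
t=14: queue=[C,D,E,F,G,H,B,A] q_used=2 → run C
t=15: queue=[D,E,F,G,H,B,A,C] q_used=0 → run D
t=16: queue=[D,E,F,G,H,B,A,C] q_used=1 → run D
t=17: queue=[D,E,F,G,H,B,A,C] q_used=2 → run D
t=18: queue=[E,F,G,H,B,A,C,D] q_used=0 → run E
t=19: queue=[E,F,G,H,B,A,C,D] q_used=1 → run E
t=20: queue=[E,F,G,H,B,A,C,D] q_used=2 → run E
t=21: queue=[F,G,H,B,A,C,D] q_used=0 → run F
t=22: queue=[F,G,H,B,A,C,D] q_used=1 → run F
t=23: queue=[F,G,H,B,A,C,D] q_used=2 → run F
t=24: queue=[G,H,B,A,C,D,F] q_used=0 → run G
t=25: queue=[G,H,B,A,C,D,F] q_used=1 → run G
t=26: queue=[G,H,B,A,C,D,F] q_used=2 → run G
t=27: queue=[H,B,A,C,D,F,G] q_used=0 → run H
t=28: queue=[H,B,A,C,D,F,G] q_used=1 → run H
t=29: queue=[H,B,A,C,D,F,G] q_used=2 → run H
t=30: queue=[B,A,C,D,F,G,H] q_used=0 → run B
t=31: queue=[B,A,C,D,F,G,H] q_used=1 → run B
t=32: queue=[B,A,C,D,F,G,H] q_used=2 → run B
t=33: queue=[A,C,D,F,G,H,B] q_used=0 → run A
t=34: queue=[C,D,F,G,H,B] q_used=0 → run C
t=35: queue=[C,D,F,G,H,B] q_used=1 → run C
t=36: queue=[D,F,G,H,B] q_used=0 → run D
t=37: queue=[F,G,H,B] q_used=0 → run F
t=38: queue=[F,G,H,B] q_used=1 → run F
t=39: queue=[F,G,H,B] q_used=2 → run F
t=40: queue=[G,H,B] q_used=0 → run G
t=41: queue=[H,B] q_used=0 → run H
t=42: queue=[B] q_used=0 → run B
t=43: (idle)
t=44: (idle)
t=45: (idle)
t=46: (idle)
t=47: (idle)
t=48: (idle)
t=49: (idle)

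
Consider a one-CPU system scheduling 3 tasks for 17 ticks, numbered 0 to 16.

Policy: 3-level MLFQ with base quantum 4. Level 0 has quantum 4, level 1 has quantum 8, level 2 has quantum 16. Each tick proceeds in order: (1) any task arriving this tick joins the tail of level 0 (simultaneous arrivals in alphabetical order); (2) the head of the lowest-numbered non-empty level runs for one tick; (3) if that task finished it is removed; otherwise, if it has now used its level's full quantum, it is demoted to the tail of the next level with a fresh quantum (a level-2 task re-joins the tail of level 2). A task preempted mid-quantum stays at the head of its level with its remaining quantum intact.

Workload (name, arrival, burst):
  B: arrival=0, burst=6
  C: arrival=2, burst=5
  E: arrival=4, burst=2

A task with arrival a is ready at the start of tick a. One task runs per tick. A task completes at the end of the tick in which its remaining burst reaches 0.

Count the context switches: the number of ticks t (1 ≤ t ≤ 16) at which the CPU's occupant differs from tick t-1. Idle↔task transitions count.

context switches = 5

t=0: L0/L1/L2 = B/-/- → run B
t=1: L0/L1/L2 = B/-/- → run B
t=2: L0/L1/L2 = BC/-/- → run B
t=3: L0/L1/L2 = BC/-/- → run B
t=4: L0/L1/L2 = CE/B/- → run C
t=5: L0/L1/L2 = CE/B/- → run C
t=6: L0/L1/L2 = CE/B/- → run C
t=7: L0/L1/L2 = CE/B/- → run C
t=8: L0/L1/L2 = E/BC/- → run E
t=9: L0/L1/L2 = E/BC/- → run E
t=10: L0/L1/L2 = -/BC/- → run B
t=11: L0/L1/L2 = -/BC/- → run B
t=12: L0/L1/L2 = -/C/- → run C
t=13: (idle)
t=14: (idle)
t=15: (idle)
t=16: (idle)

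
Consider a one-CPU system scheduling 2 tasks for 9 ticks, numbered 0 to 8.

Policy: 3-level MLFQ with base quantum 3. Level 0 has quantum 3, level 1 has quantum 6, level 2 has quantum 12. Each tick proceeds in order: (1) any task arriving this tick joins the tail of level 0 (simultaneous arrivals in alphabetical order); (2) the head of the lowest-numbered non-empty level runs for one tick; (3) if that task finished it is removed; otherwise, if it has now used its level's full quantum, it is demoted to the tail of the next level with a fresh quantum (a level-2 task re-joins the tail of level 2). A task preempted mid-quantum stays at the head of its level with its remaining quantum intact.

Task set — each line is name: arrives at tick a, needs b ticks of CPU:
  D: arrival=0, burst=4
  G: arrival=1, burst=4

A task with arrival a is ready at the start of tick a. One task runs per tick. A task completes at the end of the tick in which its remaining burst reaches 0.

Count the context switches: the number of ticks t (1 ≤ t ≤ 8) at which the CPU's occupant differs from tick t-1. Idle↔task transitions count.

t=0: L0/L1/L2 = D/-/- → run D
t=1: L0/L1/L2 = DG/-/- → run D
t=2: L0/L1/L2 = DG/-/- → run D
t=3: L0/L1/L2 = G/D/- → run G
t=4: L0/L1/L2 = G/D/- → run G
t=5: L0/L1/L2 = G/D/- → run G
t=6: L0/L1/L2 = -/DG/- → run D
t=7: L0/L1/L2 = -/G/- → run G
t=8: (idle)

context switches = 4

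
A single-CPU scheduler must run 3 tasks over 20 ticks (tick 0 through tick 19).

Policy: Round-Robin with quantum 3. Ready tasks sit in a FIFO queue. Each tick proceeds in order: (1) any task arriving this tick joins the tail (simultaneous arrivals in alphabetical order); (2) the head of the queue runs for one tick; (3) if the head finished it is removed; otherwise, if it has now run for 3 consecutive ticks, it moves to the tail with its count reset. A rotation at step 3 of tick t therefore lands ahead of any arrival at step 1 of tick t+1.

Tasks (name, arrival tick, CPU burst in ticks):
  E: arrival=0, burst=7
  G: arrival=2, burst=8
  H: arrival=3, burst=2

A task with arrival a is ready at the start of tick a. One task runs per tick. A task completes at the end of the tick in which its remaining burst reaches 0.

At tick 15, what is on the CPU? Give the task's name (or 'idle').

running at tick 15 = G

t=0: queue=[E] q_used=0 → run E
t=1: queue=[E] q_used=1 → run E
t=2: queue=[E,G] q_used=2 → run E
t=3: queue=[G,E,H] q_used=0 → run G
t=4: queue=[G,E,H] q_used=1 → run G
t=5: queue=[G,E,H] q_used=2 → run G
t=6: queue=[E,H,G] q_used=0 → run E
t=7: queue=[E,H,G] q_used=1 → run E
t=8: queue=[E,H,G] q_used=2 → run E
t=9: queue=[H,G,E] q_used=0 → run H
t=10: queue=[H,G,E] q_used=1 → run H
t=11: queue=[G,E] q_used=0 → run G
t=12: queue=[G,E] q_used=1 → run G
t=13: queue=[G,E] q_used=2 → run G
t=14: queue=[E,G] q_used=0 → run E
t=15: queue=[G] q_used=0 → run G
t=16: queue=[G] q_used=1 → run G
t=17: (idle)
t=18: (idle)
t=19: (idle)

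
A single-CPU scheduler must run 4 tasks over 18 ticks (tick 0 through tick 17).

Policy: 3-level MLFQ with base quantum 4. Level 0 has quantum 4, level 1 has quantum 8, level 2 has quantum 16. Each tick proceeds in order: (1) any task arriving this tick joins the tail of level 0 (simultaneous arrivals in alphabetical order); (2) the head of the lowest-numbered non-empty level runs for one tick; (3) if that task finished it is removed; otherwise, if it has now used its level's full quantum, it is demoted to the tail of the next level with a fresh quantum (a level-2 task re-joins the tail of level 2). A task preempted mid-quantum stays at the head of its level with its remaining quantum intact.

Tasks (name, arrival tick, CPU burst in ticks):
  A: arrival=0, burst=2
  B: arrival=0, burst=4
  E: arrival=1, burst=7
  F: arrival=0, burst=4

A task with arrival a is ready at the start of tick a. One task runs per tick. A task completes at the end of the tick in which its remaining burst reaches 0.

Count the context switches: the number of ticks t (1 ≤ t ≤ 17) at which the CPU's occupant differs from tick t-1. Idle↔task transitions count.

context switches = 4

t=0: L0/L1/L2 = ABF/-/- → run A
t=1: L0/L1/L2 = ABFE/-/- → run A
t=2: L0/L1/L2 = BFE/-/- → run B
t=3: L0/L1/L2 = BFE/-/- → run B
t=4: L0/L1/L2 = BFE/-/- → run B
t=5: L0/L1/L2 = BFE/-/- → run B
t=6: L0/L1/L2 = FE/-/- → run F
t=7: L0/L1/L2 = FE/-/- → run F
t=8: L0/L1/L2 = FE/-/- → run F
t=9: L0/L1/L2 = FE/-/- → run F
t=10: L0/L1/L2 = E/-/- → run E
t=11: L0/L1/L2 = E/-/- → run E
t=12: L0/L1/L2 = E/-/- → run E
t=13: L0/L1/L2 = E/-/- → run E
t=14: L0/L1/L2 = -/E/- → run E
t=15: L0/L1/L2 = -/E/- → run E
t=16: L0/L1/L2 = -/E/- → run E
t=17: (idle)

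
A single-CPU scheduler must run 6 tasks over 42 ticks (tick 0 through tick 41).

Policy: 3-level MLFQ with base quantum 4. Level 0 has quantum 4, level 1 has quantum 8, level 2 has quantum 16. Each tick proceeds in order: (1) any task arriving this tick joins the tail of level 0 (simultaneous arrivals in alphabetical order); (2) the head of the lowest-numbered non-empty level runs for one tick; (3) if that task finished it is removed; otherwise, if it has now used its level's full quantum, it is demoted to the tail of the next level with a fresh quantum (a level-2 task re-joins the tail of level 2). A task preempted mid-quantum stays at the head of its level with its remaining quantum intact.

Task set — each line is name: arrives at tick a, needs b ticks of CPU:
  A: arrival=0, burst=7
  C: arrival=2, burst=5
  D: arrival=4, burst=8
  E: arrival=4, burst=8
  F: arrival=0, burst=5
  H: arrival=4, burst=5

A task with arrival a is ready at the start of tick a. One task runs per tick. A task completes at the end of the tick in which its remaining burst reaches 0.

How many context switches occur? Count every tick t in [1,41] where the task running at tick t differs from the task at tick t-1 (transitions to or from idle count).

t=0: L0/L1/L2 = AF/-/- → run A
t=1: L0/L1/L2 = AF/-/- → run A
t=2: L0/L1/L2 = AFC/-/- → run A
t=3: L0/L1/L2 = AFC/-/- → run A
t=4: L0/L1/L2 = FCDEH/A/- → run F
t=5: L0/L1/L2 = FCDEH/A/- → run F
t=6: L0/L1/L2 = FCDEH/A/- → run F
t=7: L0/L1/L2 = FCDEH/A/- → run F
t=8: L0/L1/L2 = CDEH/AF/- → run C
t=9: L0/L1/L2 = CDEH/AF/- → run C
t=10: L0/L1/L2 = CDEH/AF/- → run C
t=11: L0/L1/L2 = CDEH/AF/- → run C
t=12: L0/L1/L2 = DEH/AFC/- → run D
t=13: L0/L1/L2 = DEH/AFC/- → run D
t=14: L0/L1/L2 = DEH/AFC/- → run D
t=15: L0/L1/L2 = DEH/AFC/- → run D
t=16: L0/L1/L2 = EH/AFCD/- → run E
t=17: L0/L1/L2 = EH/AFCD/- → run E
t=18: L0/L1/L2 = EH/AFCD/- → run E
t=19: L0/L1/L2 = EH/AFCD/- → run E
t=20: L0/L1/L2 = H/AFCDE/- → run H
t=21: L0/L1/L2 = H/AFCDE/- → run H
t=22: L0/L1/L2 = H/AFCDE/- → run H
t=23: L0/L1/L2 = H/AFCDE/- → run H
t=24: L0/L1/L2 = -/AFCDEH/- → run A
t=25: L0/L1/L2 = -/AFCDEH/- → run A
t=26: L0/L1/L2 = -/AFCDEH/- → run A
t=27: L0/L1/L2 = -/FCDEH/- → run F
t=28: L0/L1/L2 = -/CDEH/- → run C
t=29: L0/L1/L2 = -/DEH/- → run D
t=30: L0/L1/L2 = -/DEH/- → run D
t=31: L0/L1/L2 = -/DEH/- → run D
t=32: L0/L1/L2 = -/DEH/- → run D
t=33: L0/L1/L2 = -/EH/- → run E
t=34: L0/L1/L2 = -/EH/- → run E
t=35: L0/L1/L2 = -/EH/- → run E
t=36: L0/L1/L2 = -/EH/- → run E
t=37: L0/L1/L2 = -/H/- → run H
t=38: (idle)
t=39: (idle)
t=40: (idle)
t=41: (idle)

context switches = 12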